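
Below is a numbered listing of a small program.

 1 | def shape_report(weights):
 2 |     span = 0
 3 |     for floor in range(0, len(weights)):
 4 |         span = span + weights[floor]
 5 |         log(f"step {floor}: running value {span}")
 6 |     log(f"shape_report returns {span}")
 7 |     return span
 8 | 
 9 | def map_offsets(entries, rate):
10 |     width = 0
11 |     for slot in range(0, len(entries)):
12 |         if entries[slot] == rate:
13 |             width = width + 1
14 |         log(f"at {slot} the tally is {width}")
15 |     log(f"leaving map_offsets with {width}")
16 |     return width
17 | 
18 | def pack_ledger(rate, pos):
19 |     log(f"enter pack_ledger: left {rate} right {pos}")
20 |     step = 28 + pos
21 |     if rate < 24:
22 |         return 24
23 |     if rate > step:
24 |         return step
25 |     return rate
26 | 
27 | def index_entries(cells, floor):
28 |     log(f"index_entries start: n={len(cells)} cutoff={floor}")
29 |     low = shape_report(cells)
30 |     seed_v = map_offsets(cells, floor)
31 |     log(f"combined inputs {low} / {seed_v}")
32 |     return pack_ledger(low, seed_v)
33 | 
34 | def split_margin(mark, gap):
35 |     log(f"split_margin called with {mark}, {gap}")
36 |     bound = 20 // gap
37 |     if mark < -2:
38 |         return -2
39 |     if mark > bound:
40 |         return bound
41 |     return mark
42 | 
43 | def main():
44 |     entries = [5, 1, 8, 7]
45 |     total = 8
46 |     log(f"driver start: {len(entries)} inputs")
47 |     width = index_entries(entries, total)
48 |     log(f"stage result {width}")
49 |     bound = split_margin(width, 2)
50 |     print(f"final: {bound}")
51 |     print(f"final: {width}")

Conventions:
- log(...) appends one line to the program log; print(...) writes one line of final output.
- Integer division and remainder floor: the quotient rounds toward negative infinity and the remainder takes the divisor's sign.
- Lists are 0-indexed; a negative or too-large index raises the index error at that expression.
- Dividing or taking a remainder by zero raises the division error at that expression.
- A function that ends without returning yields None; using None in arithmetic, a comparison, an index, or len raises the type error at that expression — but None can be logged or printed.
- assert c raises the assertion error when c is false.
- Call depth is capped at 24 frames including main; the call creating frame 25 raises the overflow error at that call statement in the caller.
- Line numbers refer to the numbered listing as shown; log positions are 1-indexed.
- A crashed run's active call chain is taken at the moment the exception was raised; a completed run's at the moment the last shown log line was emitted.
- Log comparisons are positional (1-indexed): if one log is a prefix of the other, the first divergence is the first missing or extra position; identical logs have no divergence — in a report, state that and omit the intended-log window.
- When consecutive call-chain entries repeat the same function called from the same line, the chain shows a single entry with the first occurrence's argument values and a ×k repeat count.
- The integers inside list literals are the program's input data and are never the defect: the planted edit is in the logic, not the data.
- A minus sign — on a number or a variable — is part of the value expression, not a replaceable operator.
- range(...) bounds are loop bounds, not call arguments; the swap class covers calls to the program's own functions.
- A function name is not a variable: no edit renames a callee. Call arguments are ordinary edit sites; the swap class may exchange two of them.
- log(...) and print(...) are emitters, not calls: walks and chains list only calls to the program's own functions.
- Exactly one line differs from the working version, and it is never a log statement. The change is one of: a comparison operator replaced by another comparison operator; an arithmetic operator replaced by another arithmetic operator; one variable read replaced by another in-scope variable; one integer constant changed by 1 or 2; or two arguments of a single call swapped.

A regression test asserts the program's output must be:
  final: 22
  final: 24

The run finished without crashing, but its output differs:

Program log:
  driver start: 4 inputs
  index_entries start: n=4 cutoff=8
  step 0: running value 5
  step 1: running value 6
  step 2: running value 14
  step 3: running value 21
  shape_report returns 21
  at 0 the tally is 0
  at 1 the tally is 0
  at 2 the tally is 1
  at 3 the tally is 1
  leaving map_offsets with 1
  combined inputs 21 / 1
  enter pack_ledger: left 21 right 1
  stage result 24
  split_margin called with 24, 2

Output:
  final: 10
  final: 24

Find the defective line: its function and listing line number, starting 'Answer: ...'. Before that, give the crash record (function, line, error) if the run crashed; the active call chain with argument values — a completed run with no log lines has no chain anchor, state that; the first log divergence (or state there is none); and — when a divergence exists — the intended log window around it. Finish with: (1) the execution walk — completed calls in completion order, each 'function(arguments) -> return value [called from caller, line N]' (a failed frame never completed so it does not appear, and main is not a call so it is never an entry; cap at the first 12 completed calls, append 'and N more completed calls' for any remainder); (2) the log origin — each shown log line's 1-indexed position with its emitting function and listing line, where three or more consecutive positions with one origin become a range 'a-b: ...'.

Answer: the defect is in split_margin at line 36.
Core observation: Nothing in the log betrays the bug — only the output does.
Call chain: main -> split_margin(24, 2) (called at line 49).
First divergence: there is none — every log position agrees.
Execution walk:
  shape_report([5, 1, 8, 7]) -> 21  [called from index_entries, line 29]
  map_offsets([5, 1, 8, 7], 8) -> 1  [called from index_entries, line 30]
  pack_ledger(21, 1) -> 24  [called from index_entries, line 32]
  index_entries([5, 1, 8, 7], 8) -> 24  [called from main, line 47]
  split_margin(24, 2) -> 10  [called from main, line 49]
Log line origins:
  1: from main, line 46
  2: from index_entries, line 28
  3-6: from shape_report, line 5
  7: from shape_report, line 6
  8-11: from map_offsets, line 14
  12: from map_offsets, line 15
  13: from index_entries, line 31
  14: from pack_ledger, line 19
  15: from main, line 48
  16: from split_margin, line 35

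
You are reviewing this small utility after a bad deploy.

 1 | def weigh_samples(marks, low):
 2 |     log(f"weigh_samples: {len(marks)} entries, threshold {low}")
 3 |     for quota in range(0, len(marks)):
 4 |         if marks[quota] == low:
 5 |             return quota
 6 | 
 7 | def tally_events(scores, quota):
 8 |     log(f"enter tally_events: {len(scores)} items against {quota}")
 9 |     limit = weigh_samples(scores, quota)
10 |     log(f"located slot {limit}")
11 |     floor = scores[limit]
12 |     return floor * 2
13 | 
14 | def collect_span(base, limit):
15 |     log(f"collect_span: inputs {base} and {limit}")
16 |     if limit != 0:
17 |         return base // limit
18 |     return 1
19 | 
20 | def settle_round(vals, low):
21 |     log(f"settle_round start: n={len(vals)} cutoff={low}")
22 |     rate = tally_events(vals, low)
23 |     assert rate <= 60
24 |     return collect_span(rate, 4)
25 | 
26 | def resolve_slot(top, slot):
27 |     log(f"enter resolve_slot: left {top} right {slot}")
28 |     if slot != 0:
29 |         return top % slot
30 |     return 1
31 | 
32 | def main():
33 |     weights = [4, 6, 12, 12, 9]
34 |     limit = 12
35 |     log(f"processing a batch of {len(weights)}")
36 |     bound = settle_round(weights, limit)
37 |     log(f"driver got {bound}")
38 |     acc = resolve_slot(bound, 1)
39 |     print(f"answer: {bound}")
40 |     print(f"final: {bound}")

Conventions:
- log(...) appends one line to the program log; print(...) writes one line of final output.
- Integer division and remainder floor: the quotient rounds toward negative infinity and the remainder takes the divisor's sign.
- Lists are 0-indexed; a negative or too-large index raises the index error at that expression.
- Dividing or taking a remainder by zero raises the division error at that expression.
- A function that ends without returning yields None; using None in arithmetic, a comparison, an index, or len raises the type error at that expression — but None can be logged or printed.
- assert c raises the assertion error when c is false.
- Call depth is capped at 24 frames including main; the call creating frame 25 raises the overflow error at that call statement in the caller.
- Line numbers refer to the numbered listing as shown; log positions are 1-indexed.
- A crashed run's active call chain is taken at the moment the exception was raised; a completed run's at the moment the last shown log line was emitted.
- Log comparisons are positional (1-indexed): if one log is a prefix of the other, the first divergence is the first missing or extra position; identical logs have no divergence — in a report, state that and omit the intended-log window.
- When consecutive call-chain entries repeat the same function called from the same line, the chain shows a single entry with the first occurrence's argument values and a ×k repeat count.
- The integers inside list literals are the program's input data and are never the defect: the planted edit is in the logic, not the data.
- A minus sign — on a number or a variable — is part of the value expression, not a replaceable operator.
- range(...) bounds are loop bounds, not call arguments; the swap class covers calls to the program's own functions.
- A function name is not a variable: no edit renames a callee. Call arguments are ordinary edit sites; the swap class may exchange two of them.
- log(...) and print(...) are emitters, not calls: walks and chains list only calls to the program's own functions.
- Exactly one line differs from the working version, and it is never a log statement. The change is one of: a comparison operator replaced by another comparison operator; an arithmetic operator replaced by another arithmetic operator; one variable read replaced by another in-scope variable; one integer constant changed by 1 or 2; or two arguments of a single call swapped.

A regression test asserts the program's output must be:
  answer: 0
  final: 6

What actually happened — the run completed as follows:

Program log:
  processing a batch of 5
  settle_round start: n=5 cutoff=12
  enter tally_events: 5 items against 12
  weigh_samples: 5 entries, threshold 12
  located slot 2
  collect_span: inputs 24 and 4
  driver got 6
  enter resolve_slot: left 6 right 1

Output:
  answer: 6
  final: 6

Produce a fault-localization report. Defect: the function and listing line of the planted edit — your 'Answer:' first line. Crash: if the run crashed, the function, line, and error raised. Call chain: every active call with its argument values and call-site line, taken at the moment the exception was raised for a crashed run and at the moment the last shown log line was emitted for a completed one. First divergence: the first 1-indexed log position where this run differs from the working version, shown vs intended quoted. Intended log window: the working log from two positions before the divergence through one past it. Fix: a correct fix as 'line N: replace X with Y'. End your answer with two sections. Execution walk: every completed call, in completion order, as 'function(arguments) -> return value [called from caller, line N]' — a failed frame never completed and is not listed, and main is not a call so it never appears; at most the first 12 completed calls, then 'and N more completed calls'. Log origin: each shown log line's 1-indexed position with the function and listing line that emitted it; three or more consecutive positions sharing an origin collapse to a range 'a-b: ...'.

Answer: the defect is in main at line 39.
The tell: The logs agree in full; only the final output differs.
Call chain: main -> resolve_slot(6, 1) (called at line 38).
First divergence: none — the logs agree in full.
Execution walk:
  weigh_samples([4, 6, 12, 12, 9], 12) -> 2  [called from tally_events, line 9]
  tally_events([4, 6, 12, 12, 9], 12) -> 24  [called from settle_round, line 22]
  collect_span(24, 4) -> 6  [called from settle_round, line 24]
  settle_round([4, 6, 12, 12, 9], 12) -> 6  [called from main, line 36]
  resolve_slot(6, 1) -> 0  [called from main, line 38]
Log origins:
  1 — main, line 35
  2 — settle_round, line 21
  3 — tally_events, line 8
  4 — weigh_samples, line 2
  5 — tally_events, line 10
  6 — collect_span, line 15
  7 — main, line 37
  8 — resolve_slot, line 27
A correct fix: line 39: replace `bound` with `acc`.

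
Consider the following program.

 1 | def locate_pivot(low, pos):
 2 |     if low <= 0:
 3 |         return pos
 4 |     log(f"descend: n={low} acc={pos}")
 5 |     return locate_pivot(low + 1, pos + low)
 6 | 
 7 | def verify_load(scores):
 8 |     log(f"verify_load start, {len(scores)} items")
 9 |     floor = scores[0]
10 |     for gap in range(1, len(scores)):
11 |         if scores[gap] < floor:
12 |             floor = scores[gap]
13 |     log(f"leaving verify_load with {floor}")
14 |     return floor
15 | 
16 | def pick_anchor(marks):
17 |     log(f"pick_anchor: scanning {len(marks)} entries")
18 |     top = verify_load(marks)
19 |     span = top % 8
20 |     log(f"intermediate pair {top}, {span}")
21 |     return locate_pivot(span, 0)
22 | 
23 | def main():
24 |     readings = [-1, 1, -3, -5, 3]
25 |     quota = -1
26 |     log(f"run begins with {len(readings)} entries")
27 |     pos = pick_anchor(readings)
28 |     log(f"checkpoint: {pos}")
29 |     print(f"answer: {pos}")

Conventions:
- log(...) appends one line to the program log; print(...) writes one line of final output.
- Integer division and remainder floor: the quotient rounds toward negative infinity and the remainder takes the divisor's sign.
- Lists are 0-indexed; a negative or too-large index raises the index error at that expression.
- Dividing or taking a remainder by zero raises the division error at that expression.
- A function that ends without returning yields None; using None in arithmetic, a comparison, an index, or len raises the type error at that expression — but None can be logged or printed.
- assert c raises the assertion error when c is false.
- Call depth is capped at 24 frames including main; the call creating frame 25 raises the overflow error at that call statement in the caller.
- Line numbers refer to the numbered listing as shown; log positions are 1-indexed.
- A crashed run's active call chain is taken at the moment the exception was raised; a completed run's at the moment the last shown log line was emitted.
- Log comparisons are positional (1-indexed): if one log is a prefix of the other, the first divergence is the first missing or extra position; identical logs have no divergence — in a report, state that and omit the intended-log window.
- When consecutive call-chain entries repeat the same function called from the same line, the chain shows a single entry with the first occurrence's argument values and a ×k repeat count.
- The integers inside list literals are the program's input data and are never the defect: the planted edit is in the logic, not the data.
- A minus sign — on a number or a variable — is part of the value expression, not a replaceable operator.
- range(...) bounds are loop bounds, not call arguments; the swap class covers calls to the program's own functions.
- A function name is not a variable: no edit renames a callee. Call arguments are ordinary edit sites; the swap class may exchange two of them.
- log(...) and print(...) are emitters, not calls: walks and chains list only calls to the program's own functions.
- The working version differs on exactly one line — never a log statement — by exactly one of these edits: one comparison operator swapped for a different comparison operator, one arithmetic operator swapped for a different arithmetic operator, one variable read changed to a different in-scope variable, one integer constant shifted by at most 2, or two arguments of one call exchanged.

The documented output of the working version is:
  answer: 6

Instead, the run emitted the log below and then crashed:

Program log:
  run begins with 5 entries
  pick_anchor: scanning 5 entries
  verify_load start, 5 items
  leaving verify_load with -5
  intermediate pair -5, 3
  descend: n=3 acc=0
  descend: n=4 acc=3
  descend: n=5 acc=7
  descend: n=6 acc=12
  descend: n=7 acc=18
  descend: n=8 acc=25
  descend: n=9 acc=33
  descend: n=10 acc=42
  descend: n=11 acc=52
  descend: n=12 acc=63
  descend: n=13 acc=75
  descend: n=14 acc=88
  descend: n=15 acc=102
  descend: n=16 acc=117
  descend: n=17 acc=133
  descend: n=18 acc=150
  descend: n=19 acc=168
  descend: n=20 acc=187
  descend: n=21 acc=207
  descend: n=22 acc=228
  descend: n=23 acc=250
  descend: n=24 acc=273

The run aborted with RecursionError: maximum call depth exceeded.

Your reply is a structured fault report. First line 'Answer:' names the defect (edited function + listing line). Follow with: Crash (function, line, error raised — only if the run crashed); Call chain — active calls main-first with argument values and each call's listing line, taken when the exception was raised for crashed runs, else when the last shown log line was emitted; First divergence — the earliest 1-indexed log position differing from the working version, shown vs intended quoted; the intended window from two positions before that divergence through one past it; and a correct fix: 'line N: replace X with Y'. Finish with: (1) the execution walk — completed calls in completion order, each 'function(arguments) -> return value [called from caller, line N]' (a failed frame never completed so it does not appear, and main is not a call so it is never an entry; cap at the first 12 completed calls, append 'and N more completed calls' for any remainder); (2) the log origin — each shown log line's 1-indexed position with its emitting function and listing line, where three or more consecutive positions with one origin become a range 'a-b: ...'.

Answer: the defect is in locate_pivot at line 5.
Key fact: Position 7 is the first bad log line: 'descend: n=4 acc=3' should read 'descend: n=2 acc=3'.
Crash: locate_pivot, line 5, RecursionError.
Call chain: main -> pick_anchor([-1, 1, -3, -5, 3]) (called at line 27) -> locate_pivot(3, 0) (called at line 21) -> locate_pivot(4, 3) (called at line 5) ×21.
First divergence: position 7 — the shown line 'descend: n=4 acc=3' should read 'descend: n=2 acc=3'.
Intended log window:
  5: intermediate pair -5, 3
  6: descend: n=3 acc=0
  7: descend: n=2 acc=3
  8: descend: n=1 acc=5
Execution walk:
  verify_load([-1, 1, -3, -5, 3]) -> -5  [called from pick_anchor, line 18]
Log origin:
  1: emitted by main (line 26)
  2: emitted by pick_anchor (line 17)
  3: emitted by verify_load (line 8)
  4: emitted by verify_load (line 13)
  5: emitted by pick_anchor (line 20)
  6-27: emitted by locate_pivot (line 4)
A correct fix: line 5: replace `low + 1` with `low - 1`.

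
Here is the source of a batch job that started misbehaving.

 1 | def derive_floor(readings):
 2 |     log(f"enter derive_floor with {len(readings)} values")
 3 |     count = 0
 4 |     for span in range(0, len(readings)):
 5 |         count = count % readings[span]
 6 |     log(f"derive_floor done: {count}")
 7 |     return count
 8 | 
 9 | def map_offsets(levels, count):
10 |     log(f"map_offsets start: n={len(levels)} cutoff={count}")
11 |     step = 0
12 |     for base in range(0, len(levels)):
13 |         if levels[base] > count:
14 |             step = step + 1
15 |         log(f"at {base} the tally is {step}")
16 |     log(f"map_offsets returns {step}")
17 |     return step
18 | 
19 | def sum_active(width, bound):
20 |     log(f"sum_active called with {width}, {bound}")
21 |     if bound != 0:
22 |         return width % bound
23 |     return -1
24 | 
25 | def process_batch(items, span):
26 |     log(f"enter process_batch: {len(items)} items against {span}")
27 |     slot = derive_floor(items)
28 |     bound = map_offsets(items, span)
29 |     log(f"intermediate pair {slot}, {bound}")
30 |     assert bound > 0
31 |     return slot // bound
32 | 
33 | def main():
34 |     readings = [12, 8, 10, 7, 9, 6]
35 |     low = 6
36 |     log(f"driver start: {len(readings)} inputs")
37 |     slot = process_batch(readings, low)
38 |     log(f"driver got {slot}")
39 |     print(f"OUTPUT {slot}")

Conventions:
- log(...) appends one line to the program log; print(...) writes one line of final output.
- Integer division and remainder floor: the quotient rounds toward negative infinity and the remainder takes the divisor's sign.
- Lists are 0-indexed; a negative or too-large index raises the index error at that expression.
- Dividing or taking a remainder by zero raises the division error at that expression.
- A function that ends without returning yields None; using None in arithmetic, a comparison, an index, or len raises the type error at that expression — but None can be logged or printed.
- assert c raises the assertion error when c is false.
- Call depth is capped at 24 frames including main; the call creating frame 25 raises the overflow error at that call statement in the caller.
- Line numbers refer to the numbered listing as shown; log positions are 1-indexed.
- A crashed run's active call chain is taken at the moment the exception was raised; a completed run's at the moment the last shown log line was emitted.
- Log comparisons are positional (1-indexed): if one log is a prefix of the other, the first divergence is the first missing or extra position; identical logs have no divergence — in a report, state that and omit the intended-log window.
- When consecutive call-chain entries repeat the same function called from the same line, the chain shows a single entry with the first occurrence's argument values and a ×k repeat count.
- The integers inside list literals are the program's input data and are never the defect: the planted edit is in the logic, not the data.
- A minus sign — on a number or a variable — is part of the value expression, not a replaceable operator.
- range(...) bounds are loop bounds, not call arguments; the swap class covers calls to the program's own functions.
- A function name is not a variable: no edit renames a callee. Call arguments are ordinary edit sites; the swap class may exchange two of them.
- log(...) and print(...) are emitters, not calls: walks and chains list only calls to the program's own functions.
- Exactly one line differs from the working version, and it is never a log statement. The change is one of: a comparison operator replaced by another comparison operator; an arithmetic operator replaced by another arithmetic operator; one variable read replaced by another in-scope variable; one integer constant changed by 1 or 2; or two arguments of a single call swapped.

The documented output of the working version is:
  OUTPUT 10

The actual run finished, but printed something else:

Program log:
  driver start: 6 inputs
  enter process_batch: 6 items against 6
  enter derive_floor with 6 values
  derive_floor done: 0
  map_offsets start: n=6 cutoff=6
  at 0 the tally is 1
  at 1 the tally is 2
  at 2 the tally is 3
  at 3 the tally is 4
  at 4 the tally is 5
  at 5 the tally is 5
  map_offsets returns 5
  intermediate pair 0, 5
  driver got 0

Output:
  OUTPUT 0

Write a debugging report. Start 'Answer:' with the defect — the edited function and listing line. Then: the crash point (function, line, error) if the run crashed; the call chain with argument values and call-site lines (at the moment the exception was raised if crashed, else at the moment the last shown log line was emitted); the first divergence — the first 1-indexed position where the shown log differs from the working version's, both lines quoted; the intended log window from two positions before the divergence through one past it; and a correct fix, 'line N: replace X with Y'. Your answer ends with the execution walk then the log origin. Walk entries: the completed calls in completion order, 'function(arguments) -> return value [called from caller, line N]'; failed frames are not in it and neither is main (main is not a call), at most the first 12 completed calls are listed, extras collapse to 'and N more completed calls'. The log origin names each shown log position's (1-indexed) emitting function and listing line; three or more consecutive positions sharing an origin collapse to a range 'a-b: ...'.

Answer: the defect is in derive_floor at line 5.
Key fact: The earliest visible damage is log position 4 — 'derive_floor done: 0' rather than the intended 'derive_floor done: 52'.
Call chain: main.
First divergence: position 4 — shown 'derive_floor done: 0', intended 'derive_floor done: 52'.
Intended log window:
  2: enter process_batch: 6 items against 6
  3: enter derive_floor with 6 values
  4: derive_floor done: 52
  5: map_offsets start: n=6 cutoff=6
Execution walk:
  derive_floor([12, 8, 10, 7, 9, 6]) -> 0  [called from process_batch, line 27]
  map_offsets([12, 8, 10, 7, 9, 6], 6) -> 5  [called from process_batch, line 28]
  process_batch([12, 8, 10, 7, 9, 6], 6) -> 0  [called from main, line 37]
Origin of each log line:
  1: from main, line 36
  2: from process_batch, line 26
  3: from derive_floor, line 2
  4: from derive_floor, line 6
  5: from map_offsets, line 10
  6-11: from map_offsets, line 15
  12: from map_offsets, line 16
  13: from process_batch, line 29
  14: from main, line 38
A correct fix: line 5: replace `%` with `+`.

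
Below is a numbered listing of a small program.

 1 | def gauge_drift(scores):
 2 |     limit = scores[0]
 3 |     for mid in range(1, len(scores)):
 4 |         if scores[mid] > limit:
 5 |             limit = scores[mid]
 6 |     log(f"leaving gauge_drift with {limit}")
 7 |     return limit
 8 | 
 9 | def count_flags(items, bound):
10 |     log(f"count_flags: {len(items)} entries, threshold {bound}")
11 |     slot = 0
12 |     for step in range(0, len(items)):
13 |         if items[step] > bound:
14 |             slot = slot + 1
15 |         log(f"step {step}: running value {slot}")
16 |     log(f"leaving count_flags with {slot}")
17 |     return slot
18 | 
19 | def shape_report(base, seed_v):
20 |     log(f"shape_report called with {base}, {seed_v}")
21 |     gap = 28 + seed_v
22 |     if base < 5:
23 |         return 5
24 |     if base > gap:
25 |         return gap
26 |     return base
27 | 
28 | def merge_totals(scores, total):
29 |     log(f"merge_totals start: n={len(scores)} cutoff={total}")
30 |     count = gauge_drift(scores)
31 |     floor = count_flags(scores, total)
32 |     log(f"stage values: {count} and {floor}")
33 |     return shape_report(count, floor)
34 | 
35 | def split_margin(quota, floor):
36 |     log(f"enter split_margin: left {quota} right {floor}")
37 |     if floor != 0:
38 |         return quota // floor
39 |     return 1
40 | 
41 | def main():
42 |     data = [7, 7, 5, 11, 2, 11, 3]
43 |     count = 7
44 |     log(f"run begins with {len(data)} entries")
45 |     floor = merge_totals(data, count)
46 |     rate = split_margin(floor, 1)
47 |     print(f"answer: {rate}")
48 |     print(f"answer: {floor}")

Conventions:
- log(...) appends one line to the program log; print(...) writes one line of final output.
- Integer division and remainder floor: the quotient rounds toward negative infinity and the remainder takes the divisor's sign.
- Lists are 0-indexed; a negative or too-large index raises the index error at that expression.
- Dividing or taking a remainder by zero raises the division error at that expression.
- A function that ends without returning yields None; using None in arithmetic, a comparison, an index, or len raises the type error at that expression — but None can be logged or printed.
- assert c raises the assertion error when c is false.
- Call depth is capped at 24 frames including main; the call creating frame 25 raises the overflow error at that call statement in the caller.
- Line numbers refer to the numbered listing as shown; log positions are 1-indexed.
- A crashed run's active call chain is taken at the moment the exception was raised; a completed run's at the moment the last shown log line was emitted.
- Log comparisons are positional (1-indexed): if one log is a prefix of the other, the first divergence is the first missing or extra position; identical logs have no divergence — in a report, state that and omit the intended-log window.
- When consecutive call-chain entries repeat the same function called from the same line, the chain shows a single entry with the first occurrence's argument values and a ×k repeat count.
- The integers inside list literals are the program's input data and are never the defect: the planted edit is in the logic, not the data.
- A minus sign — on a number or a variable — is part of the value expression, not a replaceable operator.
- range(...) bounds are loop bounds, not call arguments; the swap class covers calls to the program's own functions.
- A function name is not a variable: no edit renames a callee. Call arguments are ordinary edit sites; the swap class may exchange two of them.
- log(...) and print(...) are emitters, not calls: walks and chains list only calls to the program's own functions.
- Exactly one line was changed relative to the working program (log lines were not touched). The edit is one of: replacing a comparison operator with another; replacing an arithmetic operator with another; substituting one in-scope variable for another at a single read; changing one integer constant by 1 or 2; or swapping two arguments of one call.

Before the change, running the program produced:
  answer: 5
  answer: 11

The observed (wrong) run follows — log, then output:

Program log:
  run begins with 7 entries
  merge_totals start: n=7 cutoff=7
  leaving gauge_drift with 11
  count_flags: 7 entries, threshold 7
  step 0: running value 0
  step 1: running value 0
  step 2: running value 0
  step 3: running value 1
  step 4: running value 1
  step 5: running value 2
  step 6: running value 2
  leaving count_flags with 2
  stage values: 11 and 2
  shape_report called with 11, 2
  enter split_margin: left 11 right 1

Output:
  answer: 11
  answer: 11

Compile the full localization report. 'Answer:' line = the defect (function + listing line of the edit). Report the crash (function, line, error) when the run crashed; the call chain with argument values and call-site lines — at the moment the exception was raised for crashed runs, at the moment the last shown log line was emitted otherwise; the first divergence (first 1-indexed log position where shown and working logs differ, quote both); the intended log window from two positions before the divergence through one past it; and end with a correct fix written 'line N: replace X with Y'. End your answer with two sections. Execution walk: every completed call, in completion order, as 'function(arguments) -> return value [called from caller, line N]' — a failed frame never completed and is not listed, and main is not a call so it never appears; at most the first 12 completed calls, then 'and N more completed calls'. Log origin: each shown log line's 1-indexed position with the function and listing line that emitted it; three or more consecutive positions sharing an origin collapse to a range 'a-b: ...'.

Answer: the defect is in main at line 46.
Core observation: The earliest visible damage is log position 15 — 'enter split_margin: left 11 right 1' rather than the intended 'enter split_margin: left 11 right 2'.
Call chain: main -> split_margin(11, 1) (called at line 46).
First divergence: position 15 — shown 'enter split_margin: left 11 right 1', intended 'enter split_margin: left 11 right 2'.
Intended log window:
  13: stage values: 11 and 2
  14: shape_report called with 11, 2
  15: enter split_margin: left 11 right 2
Execution walk:
  gauge_drift([7, 7, 5, 11, 2, 11, 3]) -> 11  [called from merge_totals, line 30]
  count_flags([7, 7, 5, 11, 2, 11, 3], 7) -> 2  [called from merge_totals, line 31]
  shape_report(11, 2) -> 11  [called from merge_totals, line 33]
  merge_totals([7, 7, 5, 11, 2, 11, 3], 7) -> 11  [called from main, line 45]
  split_margin(11, 1) -> 11  [called from main, line 46]
Log origin:
  1: logged in main at line 44
  2: logged in merge_totals at line 29
  3: logged in gauge_drift at line 6
  4: logged in count_flags at line 10
  5-11: logged in count_flags at line 15
  12: logged in count_flags at line 16
  13: logged in merge_totals at line 32
  14: logged in shape_report at line 20
  15: logged in split_margin at line 36
A correct fix: line 46: replace `1` with `2`.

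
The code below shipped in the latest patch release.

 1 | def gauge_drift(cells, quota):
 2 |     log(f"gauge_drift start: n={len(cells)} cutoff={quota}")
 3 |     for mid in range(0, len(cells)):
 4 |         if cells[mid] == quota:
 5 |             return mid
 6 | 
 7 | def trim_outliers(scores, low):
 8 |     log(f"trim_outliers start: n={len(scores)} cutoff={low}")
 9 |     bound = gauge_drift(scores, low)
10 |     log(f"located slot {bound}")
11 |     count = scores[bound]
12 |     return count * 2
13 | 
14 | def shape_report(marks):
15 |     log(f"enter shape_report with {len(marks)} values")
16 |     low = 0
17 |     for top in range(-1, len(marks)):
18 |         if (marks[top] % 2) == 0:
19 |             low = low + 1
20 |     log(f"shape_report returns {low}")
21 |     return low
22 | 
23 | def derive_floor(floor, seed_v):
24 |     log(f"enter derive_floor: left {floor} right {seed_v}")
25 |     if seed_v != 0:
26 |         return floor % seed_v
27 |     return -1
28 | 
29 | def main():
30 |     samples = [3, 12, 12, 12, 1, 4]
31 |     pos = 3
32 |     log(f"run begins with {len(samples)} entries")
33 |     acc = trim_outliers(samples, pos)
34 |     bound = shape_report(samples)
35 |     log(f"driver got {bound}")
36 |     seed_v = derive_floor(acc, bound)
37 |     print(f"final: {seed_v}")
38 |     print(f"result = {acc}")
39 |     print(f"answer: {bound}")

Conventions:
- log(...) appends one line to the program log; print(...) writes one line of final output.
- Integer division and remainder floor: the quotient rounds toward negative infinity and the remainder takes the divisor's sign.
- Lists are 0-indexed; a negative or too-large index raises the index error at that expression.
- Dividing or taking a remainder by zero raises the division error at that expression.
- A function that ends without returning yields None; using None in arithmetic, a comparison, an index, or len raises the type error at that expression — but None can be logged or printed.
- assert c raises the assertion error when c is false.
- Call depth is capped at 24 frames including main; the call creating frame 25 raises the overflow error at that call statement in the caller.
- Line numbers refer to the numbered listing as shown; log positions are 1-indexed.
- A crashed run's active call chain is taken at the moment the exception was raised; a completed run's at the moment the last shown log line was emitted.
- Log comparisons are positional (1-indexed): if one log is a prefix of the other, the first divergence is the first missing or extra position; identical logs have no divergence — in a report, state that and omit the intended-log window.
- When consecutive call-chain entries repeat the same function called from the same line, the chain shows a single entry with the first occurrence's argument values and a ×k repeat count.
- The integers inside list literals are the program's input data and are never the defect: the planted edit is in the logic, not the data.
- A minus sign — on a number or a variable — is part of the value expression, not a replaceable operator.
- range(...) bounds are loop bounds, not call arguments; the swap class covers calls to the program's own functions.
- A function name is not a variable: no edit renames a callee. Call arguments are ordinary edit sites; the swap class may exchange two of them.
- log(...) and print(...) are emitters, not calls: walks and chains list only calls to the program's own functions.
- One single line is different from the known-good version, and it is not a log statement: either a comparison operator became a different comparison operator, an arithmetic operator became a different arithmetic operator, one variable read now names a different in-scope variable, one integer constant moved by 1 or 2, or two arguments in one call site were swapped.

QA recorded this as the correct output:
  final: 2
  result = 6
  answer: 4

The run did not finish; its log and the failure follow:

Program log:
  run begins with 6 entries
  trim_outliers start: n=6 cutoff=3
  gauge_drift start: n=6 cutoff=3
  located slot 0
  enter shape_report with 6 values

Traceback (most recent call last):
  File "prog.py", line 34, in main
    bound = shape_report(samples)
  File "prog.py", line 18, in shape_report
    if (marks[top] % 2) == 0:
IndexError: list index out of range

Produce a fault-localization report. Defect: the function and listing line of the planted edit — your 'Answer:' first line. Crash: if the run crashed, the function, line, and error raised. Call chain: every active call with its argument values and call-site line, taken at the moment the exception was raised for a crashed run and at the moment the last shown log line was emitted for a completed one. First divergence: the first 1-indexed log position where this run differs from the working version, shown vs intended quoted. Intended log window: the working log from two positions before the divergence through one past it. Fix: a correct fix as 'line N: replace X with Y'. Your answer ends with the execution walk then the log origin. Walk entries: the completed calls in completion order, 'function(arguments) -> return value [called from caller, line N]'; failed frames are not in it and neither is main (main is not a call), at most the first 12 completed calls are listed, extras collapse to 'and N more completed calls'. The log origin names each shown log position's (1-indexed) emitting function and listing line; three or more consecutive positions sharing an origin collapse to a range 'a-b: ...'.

Answer: the defect is in shape_report at line 17.
Key observation: The log ends early — 5 lines, where the working version next logs 'shape_report returns 4'.
Crash: shape_report, line 18, IndexError.
Call chain: main -> shape_report([3, 12, 12, 12, 1, 4]) (called at line 34).
First divergence: position 6 (shown log ended at 5 lines; the working version continues: 'shape_report returns 4').
Intended log window:
  4: located slot 0
  5: enter shape_report with 6 values
  6: shape_report returns 4
  7: driver got 4
Execution walk:
  gauge_drift([3, 12, 12, 12, 1, 4], 3) -> 0  [called from trim_outliers, line 9]
  trim_outliers([3, 12, 12, 12, 1, 4], 3) -> 6  [called from main, line 33]
Log origins:
  1: emitted by main (line 32)
  2: emitted by trim_outliers (line 8)
  3: emitted by gauge_drift (line 2)
  4: emitted by trim_outliers (line 10)
  5: emitted by shape_report (line 15)
A correct fix: line 17: replace `-1` with `0`.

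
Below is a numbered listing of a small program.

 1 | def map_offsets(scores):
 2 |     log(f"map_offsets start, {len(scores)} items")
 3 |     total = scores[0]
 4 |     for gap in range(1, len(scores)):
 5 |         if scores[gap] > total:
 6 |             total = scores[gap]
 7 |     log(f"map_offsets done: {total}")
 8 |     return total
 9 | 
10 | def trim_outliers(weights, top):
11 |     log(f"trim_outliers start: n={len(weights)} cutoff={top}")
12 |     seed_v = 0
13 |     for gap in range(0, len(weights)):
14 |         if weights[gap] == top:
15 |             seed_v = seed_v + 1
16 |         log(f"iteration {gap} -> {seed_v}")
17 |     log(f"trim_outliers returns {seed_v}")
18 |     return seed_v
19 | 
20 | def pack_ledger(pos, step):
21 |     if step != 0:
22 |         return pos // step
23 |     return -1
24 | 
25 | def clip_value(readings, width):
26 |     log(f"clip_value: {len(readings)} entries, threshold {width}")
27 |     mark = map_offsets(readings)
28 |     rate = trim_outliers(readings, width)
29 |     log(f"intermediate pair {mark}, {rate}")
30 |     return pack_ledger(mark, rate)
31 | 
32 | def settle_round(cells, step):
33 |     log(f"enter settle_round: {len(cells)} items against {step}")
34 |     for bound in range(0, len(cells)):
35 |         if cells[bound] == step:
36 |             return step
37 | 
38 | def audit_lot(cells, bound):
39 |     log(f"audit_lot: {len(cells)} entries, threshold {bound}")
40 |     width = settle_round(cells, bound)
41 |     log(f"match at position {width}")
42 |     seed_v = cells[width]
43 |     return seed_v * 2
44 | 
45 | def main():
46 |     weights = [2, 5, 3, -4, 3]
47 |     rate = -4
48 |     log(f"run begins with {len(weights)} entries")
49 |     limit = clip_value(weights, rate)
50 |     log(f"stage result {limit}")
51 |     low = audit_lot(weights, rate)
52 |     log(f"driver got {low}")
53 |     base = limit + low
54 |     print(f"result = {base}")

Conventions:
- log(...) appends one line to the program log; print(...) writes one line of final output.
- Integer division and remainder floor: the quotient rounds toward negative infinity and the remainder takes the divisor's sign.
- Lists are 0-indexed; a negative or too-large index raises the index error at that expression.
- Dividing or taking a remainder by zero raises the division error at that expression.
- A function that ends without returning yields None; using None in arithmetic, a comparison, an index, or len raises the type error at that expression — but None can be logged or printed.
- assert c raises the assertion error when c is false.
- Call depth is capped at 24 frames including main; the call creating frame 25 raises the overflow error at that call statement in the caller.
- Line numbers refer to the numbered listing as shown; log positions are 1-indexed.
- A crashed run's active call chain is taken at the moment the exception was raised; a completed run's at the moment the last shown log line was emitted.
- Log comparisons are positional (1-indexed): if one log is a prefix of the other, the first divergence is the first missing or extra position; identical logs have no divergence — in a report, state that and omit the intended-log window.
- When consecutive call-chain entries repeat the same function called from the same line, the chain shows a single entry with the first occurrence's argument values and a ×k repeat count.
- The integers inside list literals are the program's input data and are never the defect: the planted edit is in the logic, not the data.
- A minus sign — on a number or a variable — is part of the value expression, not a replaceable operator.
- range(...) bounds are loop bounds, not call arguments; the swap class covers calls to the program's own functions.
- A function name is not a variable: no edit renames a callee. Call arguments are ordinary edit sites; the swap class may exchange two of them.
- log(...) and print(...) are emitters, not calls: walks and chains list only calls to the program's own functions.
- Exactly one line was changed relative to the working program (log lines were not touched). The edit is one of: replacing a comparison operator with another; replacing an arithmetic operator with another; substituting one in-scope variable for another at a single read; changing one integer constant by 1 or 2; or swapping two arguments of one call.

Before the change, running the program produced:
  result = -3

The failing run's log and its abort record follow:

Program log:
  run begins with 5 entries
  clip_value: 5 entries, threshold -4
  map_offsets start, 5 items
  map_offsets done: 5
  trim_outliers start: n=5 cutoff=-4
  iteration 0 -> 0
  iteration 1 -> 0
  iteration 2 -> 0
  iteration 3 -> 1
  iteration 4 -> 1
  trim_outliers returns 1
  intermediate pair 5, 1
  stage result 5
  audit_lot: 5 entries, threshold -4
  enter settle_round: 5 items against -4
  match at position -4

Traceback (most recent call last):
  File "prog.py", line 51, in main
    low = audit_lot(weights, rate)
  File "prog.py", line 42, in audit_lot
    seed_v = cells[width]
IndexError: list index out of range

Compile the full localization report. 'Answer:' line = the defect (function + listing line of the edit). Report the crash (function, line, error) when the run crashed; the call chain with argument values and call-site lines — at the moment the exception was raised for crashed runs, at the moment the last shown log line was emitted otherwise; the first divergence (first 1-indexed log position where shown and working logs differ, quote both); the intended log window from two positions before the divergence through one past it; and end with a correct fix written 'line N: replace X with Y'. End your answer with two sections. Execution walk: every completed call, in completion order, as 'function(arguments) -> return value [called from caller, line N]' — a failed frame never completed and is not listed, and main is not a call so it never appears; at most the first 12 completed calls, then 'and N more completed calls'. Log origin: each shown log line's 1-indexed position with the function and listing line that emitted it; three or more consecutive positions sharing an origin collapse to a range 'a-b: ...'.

Answer: the defect is in settle_round at line 36.
Core observation: The earliest visible damage is log position 16 — 'match at position -4' rather than the intended 'match at position 3'.
Crash: audit_lot, line 42, IndexError.
Call chain: main -> audit_lot([2, 5, 3, -4, 3], -4) (called at line 51).
First divergence: position 16; shown 'match at position -4' vs intended 'match at position 3'.
Intended log window:
  14: audit_lot: 5 entries, threshold -4
  15: enter settle_round: 5 items against -4
  16: match at position 3
  17: driver got -8
Execution walk:
  map_offsets([2, 5, 3, -4, 3]) -> 5  [called from clip_value, line 27]
  trim_outliers([2, 5, 3, -4, 3], -4) -> 1  [called from clip_value, line 28]
  pack_ledger(5, 1) -> 5  [called from clip_value, line 30]
  clip_value([2, 5, 3, -4, 3], -4) -> 5  [called from main, line 49]
  settle_round([2, 5, 3, -4, 3], -4) -> -4  [called from audit_lot, line 40]
Origin of each log line:
  1: emitted by main (line 48)
  2: emitted by clip_value (line 26)
  3: emitted by map_offsets (line 2)
  4: emitted by map_offsets (line 7)
  5: emitted by trim_outliers (line 11)
  6-10: emitted by trim_outliers (line 16)
  11: emitted by trim_outliers (line 17)
  12: emitted by clip_value (line 29)
  13: emitted by main (line 50)
  14: emitted by audit_lot (line 39)
  15: emitted by settle_round (line 33)
  16: emitted by audit_lot (line 41)
A correct fix: line 36: replace `step` with `bound`.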